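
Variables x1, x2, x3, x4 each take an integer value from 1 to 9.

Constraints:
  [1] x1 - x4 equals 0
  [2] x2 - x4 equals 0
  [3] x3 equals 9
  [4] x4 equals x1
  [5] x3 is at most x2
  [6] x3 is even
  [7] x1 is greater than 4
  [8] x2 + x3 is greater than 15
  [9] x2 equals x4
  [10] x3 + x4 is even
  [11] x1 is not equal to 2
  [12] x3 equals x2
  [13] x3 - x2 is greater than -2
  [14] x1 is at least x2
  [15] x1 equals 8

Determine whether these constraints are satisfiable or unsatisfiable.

Unsatisfiable

Constraint 3 fixes x3 = 9 and constraint 15 fixes x1 = 8. Constraints 4, 9, and 12 give x3 = x2 = x4 = x1, so x3 = x1. But 9 ≠ 8 — contradiction.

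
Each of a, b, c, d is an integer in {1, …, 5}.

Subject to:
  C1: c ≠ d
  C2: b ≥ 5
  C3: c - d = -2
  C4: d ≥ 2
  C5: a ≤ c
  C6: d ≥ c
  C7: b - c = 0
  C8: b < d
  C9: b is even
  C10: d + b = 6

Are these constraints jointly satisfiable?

From constraint 4: d ≥ 2. From constraint 2: b ≥ 5. Hence d + b ≥ 7. But constraint 10 requires d + b = 6, and 6 < 7. Contradiction.

Unsatisfiable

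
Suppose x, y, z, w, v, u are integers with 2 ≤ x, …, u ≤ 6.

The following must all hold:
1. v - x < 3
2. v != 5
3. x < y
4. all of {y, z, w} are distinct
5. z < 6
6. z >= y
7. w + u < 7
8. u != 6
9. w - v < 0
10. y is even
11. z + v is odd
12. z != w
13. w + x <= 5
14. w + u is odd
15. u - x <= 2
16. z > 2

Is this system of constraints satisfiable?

Satisfiable

Setting (x, y, z, w, v, u) = (2, 4, 5, 3, 4, 2) satisfies everything: constraint 1: v - x = 2; constraint 7: w + u = 5; constraint 9: w - v = -1, and the others follow.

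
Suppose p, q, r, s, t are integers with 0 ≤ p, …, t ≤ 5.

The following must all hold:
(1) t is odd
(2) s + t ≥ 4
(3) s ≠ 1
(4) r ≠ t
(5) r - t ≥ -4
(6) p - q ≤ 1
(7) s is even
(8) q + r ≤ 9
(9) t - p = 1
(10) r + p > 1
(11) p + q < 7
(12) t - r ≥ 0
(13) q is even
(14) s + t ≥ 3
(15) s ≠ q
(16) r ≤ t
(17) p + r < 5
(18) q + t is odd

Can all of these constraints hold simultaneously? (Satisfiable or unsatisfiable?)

Satisfiable

One satisfying assignment is p = 2, q = 4, r = 2, s = 2, t = 3.
For the less obvious constraints — constraint 2: s + t = 5; constraint 5: r - t = -1; constraint 6: p - q = -2 — and the others hold by inspection.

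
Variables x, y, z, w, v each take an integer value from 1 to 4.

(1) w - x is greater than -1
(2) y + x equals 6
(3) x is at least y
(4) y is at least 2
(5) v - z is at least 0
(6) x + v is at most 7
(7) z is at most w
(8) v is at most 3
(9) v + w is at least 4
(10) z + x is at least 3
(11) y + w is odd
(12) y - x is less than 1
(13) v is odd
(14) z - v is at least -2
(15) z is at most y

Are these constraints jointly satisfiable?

Satisfiable

One satisfying assignment is x = 3, y = 3, z = 1, w = 4, v = 1.
For the less obvious constraints — constraint 1: w - x = 1; constraint 2: y + x = 6 — and the others hold by inspection.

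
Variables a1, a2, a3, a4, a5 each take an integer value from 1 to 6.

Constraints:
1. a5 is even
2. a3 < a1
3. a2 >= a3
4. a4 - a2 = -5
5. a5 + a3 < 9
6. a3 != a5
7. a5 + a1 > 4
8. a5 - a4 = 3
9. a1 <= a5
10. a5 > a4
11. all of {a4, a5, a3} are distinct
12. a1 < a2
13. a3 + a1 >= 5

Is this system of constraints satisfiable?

Satisfiable

One satisfying assignment is a1 = 3, a2 = 6, a3 = 2, a4 = 1, a5 = 4.
For the less obvious constraints — constraint 4: a4 - a2 = -5; constraint 5: a5 + a3 = 6 — and the others hold by inspection.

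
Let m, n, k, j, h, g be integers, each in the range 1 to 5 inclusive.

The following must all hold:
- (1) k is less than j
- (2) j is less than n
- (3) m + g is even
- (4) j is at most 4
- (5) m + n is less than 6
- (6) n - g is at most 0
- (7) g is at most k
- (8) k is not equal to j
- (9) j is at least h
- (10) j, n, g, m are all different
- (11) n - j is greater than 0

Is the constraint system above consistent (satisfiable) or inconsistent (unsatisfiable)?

Unsatisfiable

Constraints 1, 2, 6, and 7 give n ≤ g, g ≤ k, k < j, j < n. Chaining: n ≤ g ≤ k < j < n, which forces n < n — impossible.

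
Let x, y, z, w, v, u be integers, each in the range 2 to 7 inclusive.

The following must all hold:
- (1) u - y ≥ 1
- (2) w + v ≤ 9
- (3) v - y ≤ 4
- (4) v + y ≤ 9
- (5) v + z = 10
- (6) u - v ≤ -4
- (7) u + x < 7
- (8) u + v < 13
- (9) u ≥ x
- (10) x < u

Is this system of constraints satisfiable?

Constraints 1, 3, and 6 give y − v ≥ -4, v − u ≥ 4, u − y ≥ 1.
Adding all 3 inequalities: the left sides telescope to 0, and the right sides sum to (-4) + 4 + 1 = 1. So 0 ≥ 1, which is false.

Unsatisfiable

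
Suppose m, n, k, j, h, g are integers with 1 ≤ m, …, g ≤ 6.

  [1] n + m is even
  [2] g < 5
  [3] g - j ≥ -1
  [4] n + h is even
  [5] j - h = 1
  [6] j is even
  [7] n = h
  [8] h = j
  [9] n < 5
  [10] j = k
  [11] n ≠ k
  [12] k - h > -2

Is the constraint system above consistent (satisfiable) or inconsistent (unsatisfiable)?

From constraints 7, 8, and 10, n = h = j = k, so n = k. But constraint 11 says n ≠ k. Contradiction.

Unsatisfiable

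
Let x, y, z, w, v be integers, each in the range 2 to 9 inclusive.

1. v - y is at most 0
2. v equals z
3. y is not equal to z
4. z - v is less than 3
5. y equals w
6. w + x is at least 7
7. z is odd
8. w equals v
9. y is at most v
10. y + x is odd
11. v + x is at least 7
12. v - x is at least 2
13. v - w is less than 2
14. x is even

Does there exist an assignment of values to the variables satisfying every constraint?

Unsatisfiable

From constraints 2, 5, and 8, y = w = v = z, so y = z. But constraint 3 says y ≠ z. Contradiction.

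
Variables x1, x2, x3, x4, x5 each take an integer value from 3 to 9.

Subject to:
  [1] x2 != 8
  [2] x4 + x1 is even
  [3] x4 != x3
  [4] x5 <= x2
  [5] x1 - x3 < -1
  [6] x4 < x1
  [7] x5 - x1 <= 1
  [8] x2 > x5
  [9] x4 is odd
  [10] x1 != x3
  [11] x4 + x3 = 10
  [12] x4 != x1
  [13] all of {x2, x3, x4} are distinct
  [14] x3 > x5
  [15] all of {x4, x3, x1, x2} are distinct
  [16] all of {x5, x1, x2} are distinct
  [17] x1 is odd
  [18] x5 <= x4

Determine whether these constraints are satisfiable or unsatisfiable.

Satisfiable

Setting (x1, x2, x3, x4, x5) = (5, 9, 7, 3, 3) satisfies everything: constraint 5: x1 - x3 = -2; constraint 7: x5 - x1 = -2; constraint 11: x4 + x3 = 10, and the others follow.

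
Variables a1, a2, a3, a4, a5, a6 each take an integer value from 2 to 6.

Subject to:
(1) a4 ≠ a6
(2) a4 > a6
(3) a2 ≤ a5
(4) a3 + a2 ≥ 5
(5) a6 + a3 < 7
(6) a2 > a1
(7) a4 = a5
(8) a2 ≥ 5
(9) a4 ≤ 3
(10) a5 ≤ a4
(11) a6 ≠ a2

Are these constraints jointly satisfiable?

From constraints 3 and 8: a5 ≥ a2 and a2 ≥ 5, so a5 ≥ 5. From constraints 9 and 10: a5 ≤ a4 and a4 ≤ 3, so a5 ≤ 3. But 3 < 5, so no value of a5 works.

Unsatisfiable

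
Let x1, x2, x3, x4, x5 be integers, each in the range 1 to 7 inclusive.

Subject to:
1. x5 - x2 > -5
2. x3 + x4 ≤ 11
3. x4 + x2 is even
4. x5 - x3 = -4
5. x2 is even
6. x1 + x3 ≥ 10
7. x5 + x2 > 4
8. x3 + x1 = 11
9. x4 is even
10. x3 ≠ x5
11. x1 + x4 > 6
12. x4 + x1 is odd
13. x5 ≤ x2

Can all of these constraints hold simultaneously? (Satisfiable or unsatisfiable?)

Satisfiable

The assignment x1 = 5, x2 = 4, x3 = 6, x4 = 2, x5 = 2 works:
  constraint 1 holds since x5 - x2 = -2.
  constraint 2 holds since x3 + x4 = 8.
The rest check out directly.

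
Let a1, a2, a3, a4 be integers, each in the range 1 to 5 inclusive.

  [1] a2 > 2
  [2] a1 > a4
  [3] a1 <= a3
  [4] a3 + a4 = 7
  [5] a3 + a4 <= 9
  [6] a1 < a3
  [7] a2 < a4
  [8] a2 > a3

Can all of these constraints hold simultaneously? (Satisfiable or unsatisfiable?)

Unsatisfiable

Constraints 2, 6, 7, and 8 give a4 < a1, a1 < a3, a3 < a2, a2 < a4. Chaining: a4 < a1 < a3 < a2 < a4, which forces a4 < a4 — impossible.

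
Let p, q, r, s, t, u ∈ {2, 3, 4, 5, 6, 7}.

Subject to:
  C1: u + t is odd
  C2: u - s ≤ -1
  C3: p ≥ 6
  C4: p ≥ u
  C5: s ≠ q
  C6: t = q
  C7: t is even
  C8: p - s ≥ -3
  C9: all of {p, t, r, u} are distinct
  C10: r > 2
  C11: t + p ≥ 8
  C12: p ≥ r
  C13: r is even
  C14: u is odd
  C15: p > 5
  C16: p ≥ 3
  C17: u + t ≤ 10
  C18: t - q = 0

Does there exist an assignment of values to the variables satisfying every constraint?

Setting (p, q, r, s, t, u) = (7, 2, 6, 7, 2, 5) satisfies everything: constraint 2: u - s = -2; constraint 8: p - s = 0; constraint 11: t + p = 9, and the others follow.

Satisfiable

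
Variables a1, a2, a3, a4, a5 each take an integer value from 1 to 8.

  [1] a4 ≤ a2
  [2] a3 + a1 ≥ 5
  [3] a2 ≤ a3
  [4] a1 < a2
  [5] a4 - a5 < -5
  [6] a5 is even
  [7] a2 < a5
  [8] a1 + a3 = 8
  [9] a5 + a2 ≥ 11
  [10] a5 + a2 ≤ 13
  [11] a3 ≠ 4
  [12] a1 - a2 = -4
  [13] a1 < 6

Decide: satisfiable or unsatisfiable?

Satisfiable

Try a1 = 1, a2 = 5, a3 = 7, a4 = 2, a5 = 8.
Check constraint 2: a3 + a1 = 8; constraint 5: a4 - a5 = -6; constraint 8: a1 + a3 = 8. The remaining constraints are straightforward to verify.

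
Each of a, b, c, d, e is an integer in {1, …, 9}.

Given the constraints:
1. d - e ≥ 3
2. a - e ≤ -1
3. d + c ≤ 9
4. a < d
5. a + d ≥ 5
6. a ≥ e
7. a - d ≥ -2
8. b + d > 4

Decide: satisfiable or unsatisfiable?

Unsatisfiable

Constraints 1, 2, and 7 give d − e ≥ 3, e − a ≥ 1, a − d ≥ -2.
Adding all 3 inequalities: the left sides telescope to 0, and the right sides sum to 3 + 1 + (-2) = 2. So 0 ≥ 2, which is false.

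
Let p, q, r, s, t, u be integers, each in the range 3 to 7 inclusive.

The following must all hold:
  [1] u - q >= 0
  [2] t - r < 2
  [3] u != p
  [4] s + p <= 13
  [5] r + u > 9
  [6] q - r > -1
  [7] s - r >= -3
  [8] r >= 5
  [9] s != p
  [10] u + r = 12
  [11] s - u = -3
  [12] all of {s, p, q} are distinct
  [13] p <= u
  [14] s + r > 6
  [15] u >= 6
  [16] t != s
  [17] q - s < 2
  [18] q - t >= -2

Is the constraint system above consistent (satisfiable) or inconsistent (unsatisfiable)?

Satisfiable

Setting (p, q, r, s, t, u) = (6, 5, 5, 4, 6, 7) satisfies everything: constraint 1: u - q = 2; constraint 2: t - r = 1, and the others follow.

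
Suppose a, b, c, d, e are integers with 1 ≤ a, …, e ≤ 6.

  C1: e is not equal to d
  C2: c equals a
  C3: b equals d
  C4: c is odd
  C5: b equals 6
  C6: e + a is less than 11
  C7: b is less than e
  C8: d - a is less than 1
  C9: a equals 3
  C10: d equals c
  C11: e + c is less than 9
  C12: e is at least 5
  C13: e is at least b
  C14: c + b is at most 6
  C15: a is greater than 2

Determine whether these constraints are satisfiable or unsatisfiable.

Constraint 5 fixes b = 6 and constraint 9 fixes a = 3. Constraints 2, 3, and 10 give b = d = c = a, so b = a. But 6 ≠ 3 — contradiction.

Unsatisfiable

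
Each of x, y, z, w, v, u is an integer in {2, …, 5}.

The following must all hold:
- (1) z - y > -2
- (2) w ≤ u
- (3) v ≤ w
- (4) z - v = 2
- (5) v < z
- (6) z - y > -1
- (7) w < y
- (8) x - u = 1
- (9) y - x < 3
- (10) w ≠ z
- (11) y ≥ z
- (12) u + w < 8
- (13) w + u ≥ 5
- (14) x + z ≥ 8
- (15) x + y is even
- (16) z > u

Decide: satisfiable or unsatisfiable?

Try x = 4, y = 4, z = 4, w = 3, v = 2, u = 3.
Check constraint 1: z - y = 0; constraint 4: z - v = 2. The remaining constraints are straightforward to verify.

Satisfiable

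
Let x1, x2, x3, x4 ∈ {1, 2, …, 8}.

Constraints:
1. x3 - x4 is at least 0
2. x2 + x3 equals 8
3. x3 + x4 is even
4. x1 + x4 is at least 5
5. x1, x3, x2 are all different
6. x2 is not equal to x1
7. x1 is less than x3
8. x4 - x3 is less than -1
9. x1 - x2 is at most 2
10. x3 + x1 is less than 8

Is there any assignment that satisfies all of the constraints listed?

One satisfying assignment is x1 = 1, x2 = 2, x3 = 6, x4 = 4.
For the less obvious constraints — constraint 1: x3 - x4 = 2; constraint 2: x2 + x3 = 8 — and the others hold by inspection.

Satisfiable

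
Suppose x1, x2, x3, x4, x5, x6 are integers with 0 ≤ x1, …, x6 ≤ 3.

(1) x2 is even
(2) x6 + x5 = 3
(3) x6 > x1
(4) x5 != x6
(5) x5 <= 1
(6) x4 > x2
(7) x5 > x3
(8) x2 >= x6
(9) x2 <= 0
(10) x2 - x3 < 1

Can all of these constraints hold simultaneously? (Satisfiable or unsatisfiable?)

From constraints 8 and 9: x6 ≤ x2 ≤ 0. From constraint 5: x5 ≤ 1. Hence x6 + x5 ≤ 1. But constraint 2 requires x6 + x5 = 3, and 3 > 1. Contradiction.

Unsatisfiable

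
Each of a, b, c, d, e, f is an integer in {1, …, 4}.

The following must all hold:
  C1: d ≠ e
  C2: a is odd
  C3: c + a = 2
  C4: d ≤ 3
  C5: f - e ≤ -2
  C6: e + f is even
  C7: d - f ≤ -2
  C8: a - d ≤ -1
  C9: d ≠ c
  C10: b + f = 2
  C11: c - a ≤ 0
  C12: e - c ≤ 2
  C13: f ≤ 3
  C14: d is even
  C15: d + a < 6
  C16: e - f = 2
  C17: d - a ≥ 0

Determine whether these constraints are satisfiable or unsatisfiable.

Unsatisfiable

Constraints 5, 7, 11, 12, and 17 give f − d ≥ 2, d − a ≥ 0, a − c ≥ 0, c − e ≥ -2, e − f ≥ 2.
Adding all 5 inequalities: the left sides telescope to 0, and the right sides sum to 2 + 0 + 0 + (-2) + 2 = 2. So 0 ≥ 2, which is false.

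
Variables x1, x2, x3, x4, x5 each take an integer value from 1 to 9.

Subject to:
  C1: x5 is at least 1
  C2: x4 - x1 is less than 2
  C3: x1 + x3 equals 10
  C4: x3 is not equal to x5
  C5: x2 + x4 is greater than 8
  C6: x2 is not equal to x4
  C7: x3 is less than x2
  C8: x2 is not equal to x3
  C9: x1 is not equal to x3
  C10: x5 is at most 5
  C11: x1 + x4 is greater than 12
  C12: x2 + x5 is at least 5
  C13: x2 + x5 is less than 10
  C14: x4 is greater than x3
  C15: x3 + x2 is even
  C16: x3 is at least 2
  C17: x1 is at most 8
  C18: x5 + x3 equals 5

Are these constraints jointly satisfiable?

Take x1 = 7, x2 = 5, x3 = 3, x4 = 6, x5 = 2. Then constraint 2: x4 - x1 = -1; constraint 3: x1 + x3 = 10; constraint 5: x2 + x4 = 11, and every other listed constraint is also met.

Satisfiable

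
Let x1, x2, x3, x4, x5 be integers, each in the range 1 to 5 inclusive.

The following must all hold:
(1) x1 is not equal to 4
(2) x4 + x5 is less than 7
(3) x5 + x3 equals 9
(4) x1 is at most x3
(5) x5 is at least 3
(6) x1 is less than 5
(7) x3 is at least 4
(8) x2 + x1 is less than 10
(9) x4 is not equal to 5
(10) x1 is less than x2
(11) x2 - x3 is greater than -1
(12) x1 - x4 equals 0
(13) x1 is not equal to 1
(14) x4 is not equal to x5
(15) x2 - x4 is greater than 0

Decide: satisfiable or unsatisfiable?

Satisfiable

Try x1 = 2, x2 = 5, x3 = 5, x4 = 2, x5 = 4.
Check constraint 2: x4 + x5 = 6; constraint 3: x5 + x3 = 9; constraint 8: x2 + x1 = 7. The remaining constraints are straightforward to verify.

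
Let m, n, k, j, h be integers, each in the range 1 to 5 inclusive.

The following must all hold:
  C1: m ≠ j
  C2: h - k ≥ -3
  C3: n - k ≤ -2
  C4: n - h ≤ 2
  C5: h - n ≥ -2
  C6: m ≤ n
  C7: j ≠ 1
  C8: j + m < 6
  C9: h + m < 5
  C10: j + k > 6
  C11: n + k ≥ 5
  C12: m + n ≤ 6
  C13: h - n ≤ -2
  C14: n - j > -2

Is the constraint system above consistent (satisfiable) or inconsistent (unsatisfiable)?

Constraints 2, 3, and 13 give n − h ≥ 2, h − k ≥ -3, k − n ≥ 2.
Adding all 3 inequalities: the left sides telescope to 0, and the right sides sum to 2 + (-3) + 2 = 1. So 0 ≥ 1, which is false.

Unsatisfiable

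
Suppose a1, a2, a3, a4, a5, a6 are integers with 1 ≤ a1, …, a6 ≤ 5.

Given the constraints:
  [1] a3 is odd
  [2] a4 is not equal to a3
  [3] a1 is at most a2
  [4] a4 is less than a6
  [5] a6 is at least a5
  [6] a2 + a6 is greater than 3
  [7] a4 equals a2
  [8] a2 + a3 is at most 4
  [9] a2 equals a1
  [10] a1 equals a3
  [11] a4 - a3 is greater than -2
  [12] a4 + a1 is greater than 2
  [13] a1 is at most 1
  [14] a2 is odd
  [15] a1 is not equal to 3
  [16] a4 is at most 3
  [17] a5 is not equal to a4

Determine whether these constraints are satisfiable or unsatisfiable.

Unsatisfiable

From constraints 7, 9, and 10, a4 = a2 = a1 = a3, so a4 = a3. But constraint 2 says a4 ≠ a3. Contradiction.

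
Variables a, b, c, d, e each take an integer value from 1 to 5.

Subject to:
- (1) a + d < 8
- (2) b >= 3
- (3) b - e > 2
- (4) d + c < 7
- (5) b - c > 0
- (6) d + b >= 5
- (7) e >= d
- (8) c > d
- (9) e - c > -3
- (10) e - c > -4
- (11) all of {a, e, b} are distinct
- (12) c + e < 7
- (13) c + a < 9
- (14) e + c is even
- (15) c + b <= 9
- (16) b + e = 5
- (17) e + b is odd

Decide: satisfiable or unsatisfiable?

Try a = 5, b = 4, c = 3, d = 1, e = 1.
Check constraint 1: a + d = 6; constraint 3: b - e = 3; constraint 4: d + c = 4. The remaining constraints are straightforward to verify.

Satisfiable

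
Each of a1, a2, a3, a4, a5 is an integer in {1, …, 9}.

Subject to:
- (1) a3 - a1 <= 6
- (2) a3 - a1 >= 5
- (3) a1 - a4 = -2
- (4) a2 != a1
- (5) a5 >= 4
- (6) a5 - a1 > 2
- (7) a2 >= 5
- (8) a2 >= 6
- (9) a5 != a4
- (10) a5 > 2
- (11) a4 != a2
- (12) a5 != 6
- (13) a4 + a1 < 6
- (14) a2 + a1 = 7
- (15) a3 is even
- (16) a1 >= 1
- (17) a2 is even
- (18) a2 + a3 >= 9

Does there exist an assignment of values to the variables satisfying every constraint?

Satisfiable

Take a1 = 1, a2 = 6, a3 = 6, a4 = 3, a5 = 4. Then constraint 1: a3 - a1 = 5; constraint 2: a3 - a1 = 5, and every other listed constraint is also met.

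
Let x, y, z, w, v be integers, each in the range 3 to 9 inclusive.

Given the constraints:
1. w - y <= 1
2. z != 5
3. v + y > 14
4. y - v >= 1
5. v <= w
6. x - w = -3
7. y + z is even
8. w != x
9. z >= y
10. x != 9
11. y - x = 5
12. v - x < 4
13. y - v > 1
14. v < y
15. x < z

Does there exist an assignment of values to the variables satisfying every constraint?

Satisfiable

The assignment x = 4, y = 9, z = 9, w = 7, v = 7 works:
  constraint 1 holds since w - y = -2.
  constraint 3 holds since v + y = 16.
  constraint 4 holds since y - v = 2.
The rest check out directly.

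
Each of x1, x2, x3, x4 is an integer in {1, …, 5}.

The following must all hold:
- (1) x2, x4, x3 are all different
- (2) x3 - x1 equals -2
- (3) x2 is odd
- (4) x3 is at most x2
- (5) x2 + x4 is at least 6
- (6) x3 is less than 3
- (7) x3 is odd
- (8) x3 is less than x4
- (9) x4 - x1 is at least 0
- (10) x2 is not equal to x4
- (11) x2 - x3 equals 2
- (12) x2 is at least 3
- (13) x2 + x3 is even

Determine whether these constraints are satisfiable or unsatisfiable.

Setting (x1, x2, x3, x4) = (3, 3, 1, 5) satisfies everything: constraint 2: x3 - x1 = -2; constraint 5: x2 + x4 = 8, and the others follow.

Satisfiable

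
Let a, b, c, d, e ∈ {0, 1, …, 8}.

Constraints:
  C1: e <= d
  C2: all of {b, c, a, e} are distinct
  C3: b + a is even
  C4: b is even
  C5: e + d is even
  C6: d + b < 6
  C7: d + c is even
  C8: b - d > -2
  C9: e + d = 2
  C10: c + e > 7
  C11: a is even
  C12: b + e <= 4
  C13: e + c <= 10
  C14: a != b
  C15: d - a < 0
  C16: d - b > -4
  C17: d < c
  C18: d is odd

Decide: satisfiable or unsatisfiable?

Setting (a, b, c, d, e) = (4, 2, 7, 1, 1) satisfies everything: constraint 6: d + b = 3; constraint 8: b - d = 1; constraint 9: e + d = 2, and the others follow.

Satisfiable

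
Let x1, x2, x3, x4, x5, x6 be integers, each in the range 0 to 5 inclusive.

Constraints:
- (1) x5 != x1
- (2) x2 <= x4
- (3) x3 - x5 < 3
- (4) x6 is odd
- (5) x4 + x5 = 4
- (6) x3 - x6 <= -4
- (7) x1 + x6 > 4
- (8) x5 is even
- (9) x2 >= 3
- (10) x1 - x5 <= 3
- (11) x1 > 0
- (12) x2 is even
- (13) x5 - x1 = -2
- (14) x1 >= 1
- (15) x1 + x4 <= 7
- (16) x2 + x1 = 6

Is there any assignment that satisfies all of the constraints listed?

Take x1 = 2, x2 = 4, x3 = 1, x4 = 4, x5 = 0, x6 = 5. Then constraint 3: x3 - x5 = 1; constraint 5: x4 + x5 = 4; constraint 6: x3 - x6 = -4, and every other listed constraint is also met.

Satisfiable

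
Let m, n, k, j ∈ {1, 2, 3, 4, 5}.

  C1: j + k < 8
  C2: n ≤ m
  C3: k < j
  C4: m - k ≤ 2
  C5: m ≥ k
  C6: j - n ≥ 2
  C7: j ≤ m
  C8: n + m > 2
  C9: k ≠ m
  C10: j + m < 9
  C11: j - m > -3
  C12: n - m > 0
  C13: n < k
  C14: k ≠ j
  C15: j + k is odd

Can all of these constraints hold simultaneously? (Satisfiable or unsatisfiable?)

Unsatisfiable

Constraints 3, 7, 12, and 13 give j ≤ m, m < n, n < k, k < j. Chaining: j ≤ m < n < k < j, which forces j < j — impossible.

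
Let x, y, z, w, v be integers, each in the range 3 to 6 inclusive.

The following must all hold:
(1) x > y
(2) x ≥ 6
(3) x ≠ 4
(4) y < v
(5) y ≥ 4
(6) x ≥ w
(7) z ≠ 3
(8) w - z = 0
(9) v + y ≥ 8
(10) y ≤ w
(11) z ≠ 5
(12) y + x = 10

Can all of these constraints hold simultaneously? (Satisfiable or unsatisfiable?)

Satisfiable

Try x = 6, y = 4, z = 4, w = 4, v = 6.
Check constraint 8: w - z = 0; constraint 9: v + y = 10; constraint 12: y + x = 10. The remaining constraints are straightforward to verify.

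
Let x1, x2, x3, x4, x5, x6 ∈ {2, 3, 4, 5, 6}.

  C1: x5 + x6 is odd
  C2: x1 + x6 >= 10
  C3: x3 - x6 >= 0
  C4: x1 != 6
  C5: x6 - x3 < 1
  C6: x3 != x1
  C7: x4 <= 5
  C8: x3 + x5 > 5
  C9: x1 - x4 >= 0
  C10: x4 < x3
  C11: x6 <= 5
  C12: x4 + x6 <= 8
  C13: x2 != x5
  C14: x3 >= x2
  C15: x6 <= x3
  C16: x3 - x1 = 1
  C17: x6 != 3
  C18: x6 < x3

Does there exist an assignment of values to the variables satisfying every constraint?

Satisfiable

Try x1 = 5, x2 = 4, x3 = 6, x4 = 2, x5 = 2, x6 = 5.
Check constraint 2: x1 + x6 = 10; constraint 3: x3 - x6 = 1; constraint 5: x6 - x3 = -1. The remaining constraints are straightforward to verify.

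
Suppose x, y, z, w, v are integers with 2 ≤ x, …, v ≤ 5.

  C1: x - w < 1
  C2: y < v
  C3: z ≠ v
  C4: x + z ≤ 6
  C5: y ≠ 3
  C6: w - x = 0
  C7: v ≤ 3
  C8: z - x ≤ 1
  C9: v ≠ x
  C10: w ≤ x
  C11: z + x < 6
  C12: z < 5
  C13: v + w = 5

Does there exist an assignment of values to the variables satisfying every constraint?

Satisfiable

Try x = 2, y = 2, z = 2, w = 2, v = 3.
Check constraint 1: x - w = 0; constraint 4: x + z = 4; constraint 6: w - x = 0. The remaining constraints are straightforward to verify.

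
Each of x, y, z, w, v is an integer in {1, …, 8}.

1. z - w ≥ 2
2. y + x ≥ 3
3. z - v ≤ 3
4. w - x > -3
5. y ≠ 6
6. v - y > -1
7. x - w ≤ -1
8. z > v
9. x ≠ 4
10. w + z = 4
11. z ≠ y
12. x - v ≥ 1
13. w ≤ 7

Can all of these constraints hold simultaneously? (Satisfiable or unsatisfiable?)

Constraints 1, 3, 7, and 12 give w − x ≥ 1, x − v ≥ 1, v − z ≥ -3, z − w ≥ 2.
Adding all 4 inequalities: the left sides telescope to 0, and the right sides sum to 1 + 1 + (-3) + 2 = 1. So 0 ≥ 1, which is false.

Unsatisfiable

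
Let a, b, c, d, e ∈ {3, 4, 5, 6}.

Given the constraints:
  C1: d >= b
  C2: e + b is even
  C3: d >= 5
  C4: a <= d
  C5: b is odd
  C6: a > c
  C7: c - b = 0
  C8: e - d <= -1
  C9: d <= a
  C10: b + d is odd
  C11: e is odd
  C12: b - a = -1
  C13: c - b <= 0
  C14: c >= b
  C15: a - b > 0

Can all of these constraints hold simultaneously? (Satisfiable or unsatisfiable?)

Satisfiable

Try a = 6, b = 5, c = 5, d = 6, e = 3.
Check constraint 7: c - b = 0; constraint 8: e - d = -3; constraint 12: b - a = -1. The remaining constraints are straightforward to verify.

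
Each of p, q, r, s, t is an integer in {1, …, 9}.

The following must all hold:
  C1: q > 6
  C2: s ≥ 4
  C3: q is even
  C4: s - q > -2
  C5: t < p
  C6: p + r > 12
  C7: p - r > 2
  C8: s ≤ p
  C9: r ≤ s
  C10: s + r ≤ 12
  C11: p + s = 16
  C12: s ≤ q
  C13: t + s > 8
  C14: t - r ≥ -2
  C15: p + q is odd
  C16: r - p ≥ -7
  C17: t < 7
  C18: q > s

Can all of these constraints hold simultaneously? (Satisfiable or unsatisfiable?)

Satisfiable

Try p = 9, q = 8, r = 4, s = 7, t = 4.
Check constraint 4: s - q = -1; constraint 6: p + r = 13; constraint 7: p - r = 5. The remaining constraints are straightforward to verify.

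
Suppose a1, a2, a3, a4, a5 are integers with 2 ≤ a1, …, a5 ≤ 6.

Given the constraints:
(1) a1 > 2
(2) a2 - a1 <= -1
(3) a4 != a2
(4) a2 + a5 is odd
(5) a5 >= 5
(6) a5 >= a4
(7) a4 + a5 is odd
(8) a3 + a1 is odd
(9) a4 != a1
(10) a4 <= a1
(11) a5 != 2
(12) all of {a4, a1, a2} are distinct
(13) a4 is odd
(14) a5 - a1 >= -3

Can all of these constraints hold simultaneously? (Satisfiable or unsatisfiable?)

Satisfiable

Setting (a1, a2, a3, a4, a5) = (6, 3, 3, 5, 6) satisfies everything: constraint 2: a2 - a1 = -3; constraint 14: a5 - a1 = 0, and the others follow.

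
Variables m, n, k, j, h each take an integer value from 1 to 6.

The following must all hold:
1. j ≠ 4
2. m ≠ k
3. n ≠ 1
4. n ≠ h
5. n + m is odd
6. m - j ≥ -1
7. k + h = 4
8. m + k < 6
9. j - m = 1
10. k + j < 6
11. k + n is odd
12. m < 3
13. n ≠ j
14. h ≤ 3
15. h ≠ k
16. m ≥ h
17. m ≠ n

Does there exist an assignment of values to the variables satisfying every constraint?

Satisfiable

Take m = 1, n = 4, k = 3, j = 2, h = 1. Then constraint 6: m - j = -1; constraint 7: k + h = 4, and every other listed constraint is also met.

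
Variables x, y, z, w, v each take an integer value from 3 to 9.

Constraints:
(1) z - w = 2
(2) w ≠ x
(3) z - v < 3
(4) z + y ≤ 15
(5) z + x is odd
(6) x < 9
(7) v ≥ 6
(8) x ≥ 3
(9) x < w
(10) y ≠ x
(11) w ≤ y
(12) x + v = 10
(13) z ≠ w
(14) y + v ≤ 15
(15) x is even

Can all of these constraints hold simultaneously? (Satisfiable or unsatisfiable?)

Try x = 4, y = 8, z = 7, w = 5, v = 6.
Check constraint 1: z - w = 2; constraint 3: z - v = 1. The remaining constraints are straightforward to verify.

Satisfiable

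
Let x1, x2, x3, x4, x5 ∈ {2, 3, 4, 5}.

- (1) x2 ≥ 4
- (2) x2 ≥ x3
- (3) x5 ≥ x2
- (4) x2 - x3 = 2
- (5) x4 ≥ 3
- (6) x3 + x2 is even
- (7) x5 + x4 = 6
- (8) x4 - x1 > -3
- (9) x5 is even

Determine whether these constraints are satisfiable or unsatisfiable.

Unsatisfiable

From constraints 1 and 3: x5 ≥ x2 ≥ 4. From constraint 5: x4 ≥ 3. Hence x5 + x4 ≥ 7. But constraint 7 requires x5 + x4 = 6, and 6 < 7. Contradiction.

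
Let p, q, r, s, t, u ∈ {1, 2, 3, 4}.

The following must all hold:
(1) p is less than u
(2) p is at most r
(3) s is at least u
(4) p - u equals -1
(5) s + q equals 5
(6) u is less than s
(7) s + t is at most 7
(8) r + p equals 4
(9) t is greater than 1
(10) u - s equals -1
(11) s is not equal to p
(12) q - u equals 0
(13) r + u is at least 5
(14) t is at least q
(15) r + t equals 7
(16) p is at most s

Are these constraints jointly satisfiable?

Satisfiable

Setting (p, q, r, s, t, u) = (1, 2, 3, 3, 4, 2) satisfies everything: constraint 4: p - u = -1; constraint 5: s + q = 5, and the others follow.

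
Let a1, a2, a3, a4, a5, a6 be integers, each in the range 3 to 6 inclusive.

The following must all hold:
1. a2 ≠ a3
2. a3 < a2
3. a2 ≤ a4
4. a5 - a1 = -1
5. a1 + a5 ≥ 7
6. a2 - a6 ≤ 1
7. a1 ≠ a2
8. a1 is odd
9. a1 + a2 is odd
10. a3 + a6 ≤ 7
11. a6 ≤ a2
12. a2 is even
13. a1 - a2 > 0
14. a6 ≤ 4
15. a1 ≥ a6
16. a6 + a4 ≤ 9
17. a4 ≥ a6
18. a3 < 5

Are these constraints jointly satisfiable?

Satisfiable

One satisfying assignment is a1 = 5, a2 = 4, a3 = 3, a4 = 4, a5 = 4, a6 = 4.
For the less obvious constraints — constraint 4: a5 - a1 = -1; constraint 5: a1 + a5 = 9 — and the others hold by inspection.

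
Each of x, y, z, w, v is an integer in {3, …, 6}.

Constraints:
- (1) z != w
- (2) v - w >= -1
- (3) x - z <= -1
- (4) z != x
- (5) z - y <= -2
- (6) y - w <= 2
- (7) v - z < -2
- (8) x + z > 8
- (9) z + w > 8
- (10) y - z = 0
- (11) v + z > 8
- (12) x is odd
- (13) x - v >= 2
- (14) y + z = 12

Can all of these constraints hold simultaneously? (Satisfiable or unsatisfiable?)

Constraints 2, 3, 5, 6, and 13 give z − x ≥ 1, x − v ≥ 2, v − w ≥ -1, w − y ≥ -2, y − z ≥ 2.
Adding all 5 inequalities: the left sides telescope to 0, and the right sides sum to 1 + 2 + (-1) + (-2) + 2 = 2. So 0 ≥ 2, which is false.

Unsatisfiable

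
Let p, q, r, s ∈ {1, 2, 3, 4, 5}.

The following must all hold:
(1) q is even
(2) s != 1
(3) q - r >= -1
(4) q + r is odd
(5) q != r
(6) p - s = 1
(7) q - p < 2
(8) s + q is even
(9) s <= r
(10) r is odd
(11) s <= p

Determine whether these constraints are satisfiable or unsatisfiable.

Satisfiable

One satisfying assignment is p = 3, q = 4, r = 5, s = 2.
For the less obvious constraints — constraint 3: q - r = -1; constraint 6: p - s = 1; constraint 7: q - p = 1 — and the others hold by inspection.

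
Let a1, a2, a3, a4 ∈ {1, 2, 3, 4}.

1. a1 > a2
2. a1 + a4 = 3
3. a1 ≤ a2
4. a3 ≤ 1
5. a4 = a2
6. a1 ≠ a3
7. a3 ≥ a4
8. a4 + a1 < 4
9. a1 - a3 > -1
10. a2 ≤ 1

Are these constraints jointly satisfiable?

Unsatisfiable

From constraints 3 and 10: a1 ≤ a2 ≤ 1. From constraints 4 and 7: a4 ≤ a3 ≤ 1. Hence a1 + a4 ≤ 2. But constraint 2 requires a1 + a4 = 3, and 3 > 2. Contradiction.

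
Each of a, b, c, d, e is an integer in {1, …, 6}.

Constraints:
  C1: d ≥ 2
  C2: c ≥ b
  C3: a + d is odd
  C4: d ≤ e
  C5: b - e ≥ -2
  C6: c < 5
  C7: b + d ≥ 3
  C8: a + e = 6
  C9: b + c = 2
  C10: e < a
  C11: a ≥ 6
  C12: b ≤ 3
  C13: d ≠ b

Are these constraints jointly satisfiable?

From constraint 11: a ≥ 6. From constraints 1 and 4: e ≥ d ≥ 2. Hence a + e ≥ 8. But constraint 8 requires a + e = 6, and 6 < 8. Contradiction.

Unsatisfiable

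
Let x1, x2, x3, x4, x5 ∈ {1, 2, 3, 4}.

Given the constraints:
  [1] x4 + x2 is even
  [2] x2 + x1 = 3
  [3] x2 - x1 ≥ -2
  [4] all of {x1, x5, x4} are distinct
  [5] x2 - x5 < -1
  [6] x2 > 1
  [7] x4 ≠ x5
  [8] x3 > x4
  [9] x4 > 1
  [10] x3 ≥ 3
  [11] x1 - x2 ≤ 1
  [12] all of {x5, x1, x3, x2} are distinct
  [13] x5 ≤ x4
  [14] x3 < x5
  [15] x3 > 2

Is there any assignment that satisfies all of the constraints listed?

Unsatisfiable

Constraints 8, 13, and 14 give x5 ≤ x4, x4 < x3, x3 < x5. Chaining: x5 ≤ x4 < x3 < x5, which forces x5 < x5 — impossible.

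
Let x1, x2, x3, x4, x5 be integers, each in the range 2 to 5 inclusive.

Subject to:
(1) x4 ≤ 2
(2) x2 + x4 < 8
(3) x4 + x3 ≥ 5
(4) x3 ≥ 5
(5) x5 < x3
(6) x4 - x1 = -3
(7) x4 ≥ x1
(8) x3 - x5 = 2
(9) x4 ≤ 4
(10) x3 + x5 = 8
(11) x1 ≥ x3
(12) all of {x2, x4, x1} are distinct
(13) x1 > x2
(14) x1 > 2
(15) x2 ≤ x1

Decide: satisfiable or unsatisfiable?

Unsatisfiable

From constraints 4 and 11: x1 ≥ x3 and x3 ≥ 5, so x1 ≥ 5. From constraints 1 and 7: x1 ≤ x4 and x4 ≤ 2, so x1 ≤ 2. But 2 < 5, so no value of x1 works.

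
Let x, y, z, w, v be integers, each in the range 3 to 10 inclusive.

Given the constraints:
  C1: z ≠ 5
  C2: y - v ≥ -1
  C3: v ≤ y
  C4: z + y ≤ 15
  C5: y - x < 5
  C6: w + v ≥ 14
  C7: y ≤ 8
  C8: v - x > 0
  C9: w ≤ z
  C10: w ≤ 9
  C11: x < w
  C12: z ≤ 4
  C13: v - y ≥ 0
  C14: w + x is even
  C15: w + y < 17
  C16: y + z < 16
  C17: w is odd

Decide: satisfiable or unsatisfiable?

From constraints 9 and 12: w ≤ z ≤ 4. From constraints 3 and 7: v ≤ y ≤ 8. Hence w + v ≤ 12. But constraint 6 requires w + v ≥ 14, and 14 > 12. Contradiction.

Unsatisfiable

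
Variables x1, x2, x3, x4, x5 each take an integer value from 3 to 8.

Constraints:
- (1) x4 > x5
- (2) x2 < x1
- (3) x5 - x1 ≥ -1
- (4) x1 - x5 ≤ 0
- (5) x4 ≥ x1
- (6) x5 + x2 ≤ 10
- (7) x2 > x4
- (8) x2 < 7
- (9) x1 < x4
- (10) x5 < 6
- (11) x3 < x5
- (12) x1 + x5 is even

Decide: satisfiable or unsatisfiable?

Unsatisfiable

Constraints 1, 2, 4, and 7 give x1 ≤ x5, x5 < x4, x4 < x2, x2 < x1. Chaining: x1 ≤ x5 < x4 < x2 < x1, which forces x1 < x1 — impossible.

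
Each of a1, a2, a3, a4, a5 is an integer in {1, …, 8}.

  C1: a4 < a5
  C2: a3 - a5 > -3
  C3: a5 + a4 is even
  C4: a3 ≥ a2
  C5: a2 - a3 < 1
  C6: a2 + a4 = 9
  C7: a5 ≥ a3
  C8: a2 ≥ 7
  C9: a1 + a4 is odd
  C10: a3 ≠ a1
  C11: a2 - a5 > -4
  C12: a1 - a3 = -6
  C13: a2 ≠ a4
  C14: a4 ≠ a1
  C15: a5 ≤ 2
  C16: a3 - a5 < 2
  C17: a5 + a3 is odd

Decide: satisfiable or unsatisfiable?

Unsatisfiable

From constraints 4 and 8: a3 ≥ a2 and a2 ≥ 7, so a3 ≥ 7. From constraints 7 and 15: a3 ≤ a5 and a5 ≤ 2, so a3 ≤ 2. But 2 < 7, so no value of a3 works.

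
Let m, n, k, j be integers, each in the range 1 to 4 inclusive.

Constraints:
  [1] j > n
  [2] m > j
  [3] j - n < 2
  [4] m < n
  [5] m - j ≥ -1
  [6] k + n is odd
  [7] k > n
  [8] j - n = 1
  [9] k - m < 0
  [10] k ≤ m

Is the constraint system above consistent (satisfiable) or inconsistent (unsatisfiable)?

Unsatisfiable

Constraints 4, 7, and 9 give k < m, m < n, n < k. Chaining: k < m < n < k, which forces k < k — impossible.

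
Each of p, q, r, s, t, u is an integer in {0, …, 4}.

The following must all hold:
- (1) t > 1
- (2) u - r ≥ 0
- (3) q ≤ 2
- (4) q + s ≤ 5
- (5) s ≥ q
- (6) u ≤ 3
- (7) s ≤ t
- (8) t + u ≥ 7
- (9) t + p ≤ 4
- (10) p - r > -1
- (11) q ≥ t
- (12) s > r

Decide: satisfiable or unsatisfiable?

From constraints 3 and 11: t ≤ q ≤ 2. From constraint 6: u ≤ 3. Hence t + u ≤ 5. But constraint 8 requires t + u ≥ 7, and 7 > 5. Contradiction.

Unsatisfiable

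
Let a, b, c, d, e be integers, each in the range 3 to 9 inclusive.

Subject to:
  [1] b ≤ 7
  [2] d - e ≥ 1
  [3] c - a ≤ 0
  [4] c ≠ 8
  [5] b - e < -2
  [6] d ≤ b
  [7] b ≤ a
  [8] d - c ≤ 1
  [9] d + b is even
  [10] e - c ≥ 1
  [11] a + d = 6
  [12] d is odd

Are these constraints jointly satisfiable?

Constraints 2, 8, and 10 give e − c ≥ 1, c − d ≥ -1, d − e ≥ 1.
Adding all 3 inequalities: the left sides telescope to 0, and the right sides sum to 1 + (-1) + 1 = 1. So 0 ≥ 1, which is false.

Unsatisfiable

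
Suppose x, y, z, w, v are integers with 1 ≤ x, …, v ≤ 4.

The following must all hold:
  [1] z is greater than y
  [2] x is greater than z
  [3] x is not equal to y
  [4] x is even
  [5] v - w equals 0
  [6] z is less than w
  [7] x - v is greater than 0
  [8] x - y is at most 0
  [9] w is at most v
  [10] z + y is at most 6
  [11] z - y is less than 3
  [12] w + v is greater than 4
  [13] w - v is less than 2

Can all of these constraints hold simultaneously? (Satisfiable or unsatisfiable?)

Unsatisfiable

Constraints 1, 6, 7, 8, and 9 give z < w, w ≤ v, v < x, x ≤ y, y < z. Chaining: z < w ≤ v < x ≤ y < z, which forces z < z — impossible.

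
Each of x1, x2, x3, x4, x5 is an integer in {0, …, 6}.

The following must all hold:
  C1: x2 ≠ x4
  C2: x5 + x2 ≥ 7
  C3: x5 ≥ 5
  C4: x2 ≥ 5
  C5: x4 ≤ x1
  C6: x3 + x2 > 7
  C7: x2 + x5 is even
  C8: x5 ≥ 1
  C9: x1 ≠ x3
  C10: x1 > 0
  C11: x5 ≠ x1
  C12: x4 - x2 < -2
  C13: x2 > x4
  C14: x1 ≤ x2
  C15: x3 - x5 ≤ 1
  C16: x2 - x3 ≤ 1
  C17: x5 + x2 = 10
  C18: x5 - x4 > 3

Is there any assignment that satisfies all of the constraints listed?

Try x1 = 2, x2 = 5, x3 = 5, x4 = 0, x5 = 5.
Check constraint 2: x5 + x2 = 10; constraint 6: x3 + x2 = 10; constraint 12: x4 - x2 = -5. The remaining constraints are straightforward to verify.

Satisfiable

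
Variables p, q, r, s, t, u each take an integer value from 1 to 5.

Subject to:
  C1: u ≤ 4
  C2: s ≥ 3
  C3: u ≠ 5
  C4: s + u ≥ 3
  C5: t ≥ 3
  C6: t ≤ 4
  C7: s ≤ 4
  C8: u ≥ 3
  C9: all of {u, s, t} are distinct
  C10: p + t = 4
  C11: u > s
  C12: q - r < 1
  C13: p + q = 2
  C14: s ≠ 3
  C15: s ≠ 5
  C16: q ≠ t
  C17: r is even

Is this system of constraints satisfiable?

Unsatisfiable

Constraints 1, 2, 5, 6, 7, and 8 confine each of u, s, t to the 2 values {3, 4}.
Constraint 9 requires all 3 of them to be distinct, but only 2 values are available — impossible by the pigeonhole principle.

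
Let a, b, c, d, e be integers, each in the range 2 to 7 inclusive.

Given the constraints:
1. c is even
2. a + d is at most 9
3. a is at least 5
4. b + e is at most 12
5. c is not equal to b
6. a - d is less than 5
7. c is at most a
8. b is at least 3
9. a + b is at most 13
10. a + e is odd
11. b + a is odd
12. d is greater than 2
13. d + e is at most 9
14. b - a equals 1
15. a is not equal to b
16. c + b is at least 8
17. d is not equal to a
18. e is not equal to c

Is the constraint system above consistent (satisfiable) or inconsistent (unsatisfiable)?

The assignment a = 6, b = 7, c = 2, d = 3, e = 5 works:
  constraint 2 holds since a + d = 9.
  constraint 4 holds since b + e = 12.
  constraint 6 holds since a - d = 3.
The rest check out directly.

Satisfiable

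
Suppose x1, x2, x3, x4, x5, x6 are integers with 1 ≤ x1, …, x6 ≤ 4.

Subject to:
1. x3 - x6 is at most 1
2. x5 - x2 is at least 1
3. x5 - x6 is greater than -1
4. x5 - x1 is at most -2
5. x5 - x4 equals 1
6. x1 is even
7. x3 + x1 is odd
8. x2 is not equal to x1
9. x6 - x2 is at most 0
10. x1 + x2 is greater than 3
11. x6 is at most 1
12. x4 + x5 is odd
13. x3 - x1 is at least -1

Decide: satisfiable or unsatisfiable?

Unsatisfiable

Constraints 1, 2, 4, 9, and 13 give x2 − x6 ≥ 0, x6 − x3 ≥ -1, x3 − x1 ≥ -1, x1 − x5 ≥ 2, x5 − x2 ≥ 1.
Adding all 5 inequalities: the left sides telescope to 0, and the right sides sum to 0 + (-1) + (-1) + 2 + 1 = 1. So 0 ≥ 1, which is false.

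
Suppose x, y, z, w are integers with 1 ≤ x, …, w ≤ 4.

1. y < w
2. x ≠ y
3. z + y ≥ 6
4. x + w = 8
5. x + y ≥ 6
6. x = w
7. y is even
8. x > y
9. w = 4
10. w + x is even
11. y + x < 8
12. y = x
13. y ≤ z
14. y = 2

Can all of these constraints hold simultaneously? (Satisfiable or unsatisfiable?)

Constraint 14 fixes y = 2 and constraint 9 fixes w = 4. Constraints 6 and 12 give y = x = w, so y = w. But 2 ≠ 4 — contradiction.

Unsatisfiable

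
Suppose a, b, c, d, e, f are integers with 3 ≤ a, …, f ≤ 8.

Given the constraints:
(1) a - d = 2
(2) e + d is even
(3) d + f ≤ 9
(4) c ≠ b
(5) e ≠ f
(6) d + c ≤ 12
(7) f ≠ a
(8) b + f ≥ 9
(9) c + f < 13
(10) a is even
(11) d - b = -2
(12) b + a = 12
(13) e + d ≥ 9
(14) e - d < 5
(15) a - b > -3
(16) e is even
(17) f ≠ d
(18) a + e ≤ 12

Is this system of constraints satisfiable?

Try a = 6, b = 6, c = 8, d = 4, e = 6, f = 3.
Check constraint 1: a - d = 2; constraint 3: d + f = 7. The remaining constraints are straightforward to verify.

Satisfiable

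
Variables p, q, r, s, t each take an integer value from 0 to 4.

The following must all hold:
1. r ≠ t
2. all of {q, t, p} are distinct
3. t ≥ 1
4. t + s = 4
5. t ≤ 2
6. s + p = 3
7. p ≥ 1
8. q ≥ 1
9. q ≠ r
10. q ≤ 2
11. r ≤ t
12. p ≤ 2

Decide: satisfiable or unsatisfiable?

Unsatisfiable

Constraints 3, 5, 7, 8, 10, and 12 confine each of q, t, p to the 2 values {1, 2}.
Constraint 2 requires all 3 of them to be distinct, but only 2 values are available — impossible by the pigeonhole principle.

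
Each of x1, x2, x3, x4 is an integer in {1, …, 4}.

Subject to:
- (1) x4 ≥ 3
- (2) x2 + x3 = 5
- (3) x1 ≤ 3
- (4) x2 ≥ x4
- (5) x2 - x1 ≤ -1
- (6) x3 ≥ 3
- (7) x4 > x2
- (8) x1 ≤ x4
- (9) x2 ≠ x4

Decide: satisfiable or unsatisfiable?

Unsatisfiable

From constraints 1 and 4: x2 ≥ x4 ≥ 3. From constraint 6: x3 ≥ 3. Hence x2 + x3 ≥ 6. But constraint 2 requires x2 + x3 = 5, and 5 < 6. Contradiction.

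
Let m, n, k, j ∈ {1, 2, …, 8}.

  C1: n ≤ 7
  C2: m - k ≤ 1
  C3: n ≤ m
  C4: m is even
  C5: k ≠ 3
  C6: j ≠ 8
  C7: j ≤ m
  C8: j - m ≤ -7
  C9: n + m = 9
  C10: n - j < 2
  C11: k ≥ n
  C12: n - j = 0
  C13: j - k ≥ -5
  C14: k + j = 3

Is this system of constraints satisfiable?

Unsatisfiable

Constraints 2, 8, and 13 give j − k ≥ -5, k − m ≥ -1, m − j ≥ 7.
Adding all 3 inequalities: the left sides telescope to 0, and the right sides sum to (-5) + (-1) + 7 = 1. So 0 ≥ 1, which is false.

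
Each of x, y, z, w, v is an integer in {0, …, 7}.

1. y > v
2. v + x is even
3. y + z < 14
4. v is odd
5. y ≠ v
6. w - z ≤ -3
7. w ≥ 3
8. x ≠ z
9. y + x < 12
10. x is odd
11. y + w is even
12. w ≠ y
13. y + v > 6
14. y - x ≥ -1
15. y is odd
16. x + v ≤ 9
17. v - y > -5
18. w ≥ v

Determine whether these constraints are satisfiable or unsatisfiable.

Setting (x, y, z, w, v) = (5, 5, 6, 3, 3) satisfies everything: constraint 3: y + z = 11; constraint 6: w - z = -3; constraint 9: y + x = 10, and the others follow.

Satisfiable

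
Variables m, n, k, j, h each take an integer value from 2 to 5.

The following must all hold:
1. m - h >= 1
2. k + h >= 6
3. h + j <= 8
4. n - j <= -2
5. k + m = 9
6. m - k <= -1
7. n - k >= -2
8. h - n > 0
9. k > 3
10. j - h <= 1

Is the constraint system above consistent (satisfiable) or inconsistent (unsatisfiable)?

Constraints 1, 4, 6, 7, and 10 give m − h ≥ 1, h − j ≥ -1, j − n ≥ 2, n − k ≥ -2, k − m ≥ 1.
Adding all 5 inequalities: the left sides telescope to 0, and the right sides sum to 1 + (-1) + 2 + (-2) + 1 = 1. So 0 ≥ 1, which is false.

Unsatisfiable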